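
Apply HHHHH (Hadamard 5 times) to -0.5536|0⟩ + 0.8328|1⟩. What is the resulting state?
0.1974|0⟩ - 0.9803|1⟩

H² = I, so H^5 = H: a single Hadamard. With (a, b) = (-0.5536, 0.8328), H gives ((a + b)/√2, (a − b)/√2) = (0.1974, -0.9803).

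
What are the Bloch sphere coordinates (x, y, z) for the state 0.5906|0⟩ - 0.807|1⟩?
(-0.9532, 0, -0.3024)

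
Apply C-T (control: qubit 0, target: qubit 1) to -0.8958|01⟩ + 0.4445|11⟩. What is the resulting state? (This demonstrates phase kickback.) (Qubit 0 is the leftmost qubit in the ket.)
-0.8958|01⟩ + (0.3143 + 0.3143i)|11⟩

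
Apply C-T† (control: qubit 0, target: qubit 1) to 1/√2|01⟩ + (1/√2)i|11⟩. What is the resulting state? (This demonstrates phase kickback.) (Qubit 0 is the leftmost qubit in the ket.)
1/√2|01⟩ + (1/2 + (1/2)i)|11⟩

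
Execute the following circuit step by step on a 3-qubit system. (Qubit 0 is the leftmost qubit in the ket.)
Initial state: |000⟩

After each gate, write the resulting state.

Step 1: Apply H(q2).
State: 1/√2|000⟩ + 1/√2|001⟩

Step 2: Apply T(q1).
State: 1/√2|000⟩ + 1/√2|001⟩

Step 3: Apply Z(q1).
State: 1/√2|000⟩ + 1/√2|001⟩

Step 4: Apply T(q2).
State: 1/√2|000⟩ + (1/2 + (1/2)i)|001⟩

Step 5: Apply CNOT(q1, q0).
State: 1/√2|000⟩ + (1/2 + (1/2)i)|001⟩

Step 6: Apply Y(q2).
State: (1/2 - (1/2)i)|000⟩ + (1/√2)i|001⟩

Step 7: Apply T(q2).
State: (1/2 - (1/2)i)|000⟩ + (-1/2 + (1/2)i)|001⟩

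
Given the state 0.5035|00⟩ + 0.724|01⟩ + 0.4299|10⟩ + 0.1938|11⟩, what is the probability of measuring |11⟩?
0.03756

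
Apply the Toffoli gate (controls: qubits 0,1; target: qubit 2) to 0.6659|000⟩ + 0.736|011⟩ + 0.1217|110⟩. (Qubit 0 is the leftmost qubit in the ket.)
0.6659|000⟩ + 0.736|011⟩ + 0.1217|111⟩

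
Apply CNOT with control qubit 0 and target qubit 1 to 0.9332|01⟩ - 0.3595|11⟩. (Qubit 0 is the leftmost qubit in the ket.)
0.9332|01⟩ - 0.3595|10⟩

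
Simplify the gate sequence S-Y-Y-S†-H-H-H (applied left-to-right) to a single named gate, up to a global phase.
H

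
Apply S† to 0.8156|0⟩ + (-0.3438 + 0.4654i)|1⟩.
0.8156|0⟩ + (0.4654 + 0.3438i)|1⟩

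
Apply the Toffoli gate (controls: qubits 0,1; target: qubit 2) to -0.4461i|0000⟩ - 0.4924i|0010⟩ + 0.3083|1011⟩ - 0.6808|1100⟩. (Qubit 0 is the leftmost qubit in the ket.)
-0.4461i|0000⟩ - 0.4924i|0010⟩ + 0.3083|1011⟩ - 0.6808|1110⟩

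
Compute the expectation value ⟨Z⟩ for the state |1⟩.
-1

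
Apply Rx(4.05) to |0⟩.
-0.4387|0⟩ - 0.8986i|1⟩

Rx(4.05) = [[cos(θ/2), −i·sin(θ/2)], [−i·sin(θ/2), cos(θ/2)]]; θ = 4.05, cos(θ/2) ≈ -0.438747, sin(θ/2) ≈ 0.898611.
With a = amp(|0⟩) = 1 and b = amp(|1⟩) = 0:
new amp(|0⟩) = (-0.438747)·a + (-0.898611i)·b = -0.4387
new amp(|1⟩) = (-0.898611i)·a + (-0.438747)·b = -0.8986i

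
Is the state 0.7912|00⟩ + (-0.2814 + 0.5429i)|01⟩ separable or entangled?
Separable

Writing the state as a|00⟩ + b|01⟩ + c|10⟩ + d|11⟩, it is a product state iff ad − bc = 0.
Here (a, b, c, d) = (0.7912, (-0.2814 + 0.5429i), 0, 0): ad − bc = (0.7912)(0) − (-0.2814 + 0.5429i)(0) = 0, so the state is separable.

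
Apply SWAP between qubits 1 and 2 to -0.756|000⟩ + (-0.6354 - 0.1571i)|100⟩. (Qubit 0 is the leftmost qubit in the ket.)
-0.756|000⟩ + (-0.6354 - 0.1571i)|100⟩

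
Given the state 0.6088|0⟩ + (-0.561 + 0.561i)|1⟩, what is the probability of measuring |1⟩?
0.6294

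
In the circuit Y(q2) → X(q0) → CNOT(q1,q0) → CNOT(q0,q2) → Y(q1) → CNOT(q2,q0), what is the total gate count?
6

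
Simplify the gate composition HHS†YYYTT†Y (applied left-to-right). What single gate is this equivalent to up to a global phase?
S†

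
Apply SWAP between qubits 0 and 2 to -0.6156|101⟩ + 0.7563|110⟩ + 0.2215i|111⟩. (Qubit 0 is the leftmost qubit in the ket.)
0.7563|011⟩ - 0.6156|101⟩ + 0.2215i|111⟩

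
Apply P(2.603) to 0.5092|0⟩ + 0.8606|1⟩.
0.5092|0⟩ + (-0.7388 + 0.4414i)|1⟩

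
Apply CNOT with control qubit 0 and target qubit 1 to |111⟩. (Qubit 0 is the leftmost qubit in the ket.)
|101⟩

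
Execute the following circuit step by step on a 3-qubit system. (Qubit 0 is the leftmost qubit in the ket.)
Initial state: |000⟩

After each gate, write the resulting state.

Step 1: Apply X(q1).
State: |010⟩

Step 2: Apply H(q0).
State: 1/√2|010⟩ + 1/√2|110⟩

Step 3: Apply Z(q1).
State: -1/√2|010⟩ - 1/√2|110⟩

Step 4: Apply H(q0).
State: -|010⟩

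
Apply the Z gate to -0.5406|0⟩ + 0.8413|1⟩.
-0.5406|0⟩ - 0.8413|1⟩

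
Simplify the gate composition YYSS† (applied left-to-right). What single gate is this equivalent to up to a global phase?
I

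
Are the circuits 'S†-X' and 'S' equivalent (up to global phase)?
No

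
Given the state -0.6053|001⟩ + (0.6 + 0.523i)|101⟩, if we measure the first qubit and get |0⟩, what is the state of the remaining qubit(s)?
-|01⟩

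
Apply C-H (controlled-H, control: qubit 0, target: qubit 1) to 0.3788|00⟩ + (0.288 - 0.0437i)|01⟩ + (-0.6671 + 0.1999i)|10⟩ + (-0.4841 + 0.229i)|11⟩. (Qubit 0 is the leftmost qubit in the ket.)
0.3788|00⟩ + (0.288 - 0.0437i)|01⟩ + (-0.814 + 0.3033i)|10⟩ + (-0.1294 - 0.02058i)|11⟩

C-H leaves the control-|0⟩ kets |00⟩, |01⟩ unchanged and applies H to qubit 1 on the control-|1⟩ pair (|10⟩, |11⟩).
H = [[1/√2, 1/√2], [1/√2, -1/√2]].
With a = amp(|10⟩) = (-0.6671 + 0.1999i) and b = amp(|11⟩) = (-0.4841 + 0.229i):
new amp(|10⟩) = (1/√2)·a + (1/√2)·b = (-0.814 + 0.3033i)
new amp(|11⟩) = (1/√2)·a + (-1/√2)·b = (-0.1294 - 0.02058i)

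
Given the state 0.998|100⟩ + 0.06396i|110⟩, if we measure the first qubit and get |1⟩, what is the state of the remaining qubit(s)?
0.998|00⟩ + 0.06396i|10⟩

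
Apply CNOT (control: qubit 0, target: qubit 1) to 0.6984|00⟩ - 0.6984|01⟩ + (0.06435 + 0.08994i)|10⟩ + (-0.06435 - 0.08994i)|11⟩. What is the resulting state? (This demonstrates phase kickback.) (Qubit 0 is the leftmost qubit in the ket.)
0.6984|00⟩ - 0.6984|01⟩ + (-0.06435 - 0.08994i)|10⟩ + (0.06435 + 0.08994i)|11⟩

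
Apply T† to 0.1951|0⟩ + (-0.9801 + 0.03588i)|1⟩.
0.1951|0⟩ + (-0.6677 + 0.7184i)|1⟩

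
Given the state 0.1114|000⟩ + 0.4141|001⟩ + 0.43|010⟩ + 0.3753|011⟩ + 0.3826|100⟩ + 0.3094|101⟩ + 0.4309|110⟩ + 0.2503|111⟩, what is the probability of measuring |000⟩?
0.01241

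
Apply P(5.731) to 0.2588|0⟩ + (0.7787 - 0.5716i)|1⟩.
0.2588|0⟩ + (0.3631 - 0.8951i)|1⟩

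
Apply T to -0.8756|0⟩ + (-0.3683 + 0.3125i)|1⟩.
-0.8756|0⟩ + (-0.4814 - 0.03946i)|1⟩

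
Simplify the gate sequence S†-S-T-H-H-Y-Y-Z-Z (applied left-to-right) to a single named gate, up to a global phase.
T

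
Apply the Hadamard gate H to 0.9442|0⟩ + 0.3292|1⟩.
0.9004|0⟩ + 0.4349|1⟩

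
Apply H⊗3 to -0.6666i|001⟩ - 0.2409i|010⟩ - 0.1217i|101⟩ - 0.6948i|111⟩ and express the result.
-0.6095i|000⟩ + 0.4392i|001⟩ + 0.05211i|010⟩ + 0.1182i|011⟩ - 0.03217i|100⟩ - 0.1382i|101⟩ - 0.3531i|110⟩ + 0.5235i|111⟩

H⊗3 gives amp(|y⟩) = (1/2√2) Σ_x (−1)^(x·y) amp(|x⟩), where x·y is the number of positions in which both x and y have a 1.
|000⟩: (-0.6666i - 0.2409i - 0.1217i - 0.6948i)/(2√2) = -0.6095i
|001⟩: (0.6666i - 0.2409i + 0.1217i + 0.6948i)/(2√2) = 0.4392i
|010⟩: (-0.6666i + 0.2409i - 0.1217i + 0.6948i)/(2√2) = 0.05211i
|011⟩: (0.6666i + 0.2409i + 0.1217i - 0.6948i)/(2√2) = 0.1182i
|100⟩: (-0.6666i - 0.2409i + 0.1217i + 0.6948i)/(2√2) = -0.03217i
|101⟩: (0.6666i - 0.2409i - 0.1217i - 0.6948i)/(2√2) = -0.1382i
|110⟩: (-0.6666i + 0.2409i + 0.1217i - 0.6948i)/(2√2) = -0.3531i
|111⟩: (0.6666i + 0.2409i - 0.1217i + 0.6948i)/(2√2) = 0.5235i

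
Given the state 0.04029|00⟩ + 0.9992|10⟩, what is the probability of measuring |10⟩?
0.9984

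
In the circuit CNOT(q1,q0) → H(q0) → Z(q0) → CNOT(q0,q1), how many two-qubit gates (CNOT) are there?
2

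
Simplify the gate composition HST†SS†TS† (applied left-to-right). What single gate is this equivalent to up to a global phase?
H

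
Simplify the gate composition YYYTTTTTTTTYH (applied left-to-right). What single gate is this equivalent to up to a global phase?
H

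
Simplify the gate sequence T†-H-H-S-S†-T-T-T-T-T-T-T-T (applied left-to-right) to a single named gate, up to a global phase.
T†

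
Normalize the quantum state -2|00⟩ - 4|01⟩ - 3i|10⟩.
-0.3714|00⟩ - 0.7428|01⟩ - 0.5571i|10⟩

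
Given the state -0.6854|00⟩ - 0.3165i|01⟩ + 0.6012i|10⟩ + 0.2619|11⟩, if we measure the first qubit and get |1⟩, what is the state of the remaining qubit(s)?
0.9168i|0⟩ + 0.3994|1⟩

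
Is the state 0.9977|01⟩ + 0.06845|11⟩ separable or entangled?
Separable

Writing the state as a|00⟩ + b|01⟩ + c|10⟩ + d|11⟩, it is a product state iff ad − bc = 0.
Here (a, b, c, d) = (0, 0.9977, 0, 0.06845): ad − bc = (0)(0.06845) − (0.9977)(0) = 0, so the state is separable.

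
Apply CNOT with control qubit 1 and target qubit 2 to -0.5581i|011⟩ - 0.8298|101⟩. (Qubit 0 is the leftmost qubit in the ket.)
-0.5581i|010⟩ - 0.8298|101⟩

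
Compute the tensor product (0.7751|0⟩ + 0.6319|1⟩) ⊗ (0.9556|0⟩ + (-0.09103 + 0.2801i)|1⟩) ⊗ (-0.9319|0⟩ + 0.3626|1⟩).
-0.6902|000⟩ + 0.2686|001⟩ + (0.06575 - 0.2023i)|010⟩ + (-0.02558 + 0.07872i)|011⟩ - 0.5627|100⟩ + 0.219|101⟩ + (0.0536 - 0.1649i)|110⟩ + (-0.02086 + 0.06418i)|111⟩

amp(|b₁b₂…⟩) = product of the factor amplitudes for bits b₁, b₂, …; only kets whose every factor amplitude is nonzero survive.
|000⟩: (0.7751)(0.9556)(-0.9319) = -0.6902
|001⟩: (0.7751)(0.9556)(0.3626) = 0.2686
|010⟩: (0.7751)(-0.09103 + 0.2801i)(-0.9319) = (0.06575 - 0.2023i)
|011⟩: (0.7751)(-0.09103 + 0.2801i)(0.3626) = (-0.02558 + 0.07872i)
|100⟩: (0.6319)(0.9556)(-0.9319) = -0.5627
|101⟩: (0.6319)(0.9556)(0.3626) = 0.219
|110⟩: (0.6319)(-0.09103 + 0.2801i)(-0.9319) = (0.0536 - 0.1649i)
|111⟩: (0.6319)(-0.09103 + 0.2801i)(0.3626) = (-0.02086 + 0.06418i)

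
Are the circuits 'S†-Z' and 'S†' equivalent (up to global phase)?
No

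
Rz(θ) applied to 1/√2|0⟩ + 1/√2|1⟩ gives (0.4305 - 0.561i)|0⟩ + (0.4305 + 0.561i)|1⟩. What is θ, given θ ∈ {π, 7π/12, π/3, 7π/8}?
7π/12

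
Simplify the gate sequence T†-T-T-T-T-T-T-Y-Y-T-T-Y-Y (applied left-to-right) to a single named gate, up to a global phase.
T†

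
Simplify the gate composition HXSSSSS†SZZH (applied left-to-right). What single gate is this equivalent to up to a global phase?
Z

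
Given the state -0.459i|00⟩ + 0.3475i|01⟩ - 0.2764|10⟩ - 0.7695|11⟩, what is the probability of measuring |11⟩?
0.5921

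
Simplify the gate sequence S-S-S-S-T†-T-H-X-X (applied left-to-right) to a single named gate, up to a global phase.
H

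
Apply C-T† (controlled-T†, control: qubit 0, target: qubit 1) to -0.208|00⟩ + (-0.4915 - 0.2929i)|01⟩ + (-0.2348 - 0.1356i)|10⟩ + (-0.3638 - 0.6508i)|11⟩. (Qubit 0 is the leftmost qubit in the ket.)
-0.208|00⟩ + (-0.4915 - 0.2929i)|01⟩ + (-0.2348 - 0.1356i)|10⟩ + (-0.7174 - 0.2029i)|11⟩

C-T† leaves the control-|0⟩ kets |00⟩, |01⟩ unchanged and applies T† to qubit 1 on the control-|1⟩ pair (|10⟩, |11⟩).
T† = [[1, 0], [0, (1/√2 - (1/√2)i)]].
With a = amp(|10⟩) = (-0.2348 - 0.1356i) and b = amp(|11⟩) = (-0.3638 - 0.6508i):
new amp(|10⟩) = (1)·a = (-0.2348 - 0.1356i)
new amp(|11⟩) = (1/√2 - (1/√2)i)·b = (-0.7174 - 0.2029i)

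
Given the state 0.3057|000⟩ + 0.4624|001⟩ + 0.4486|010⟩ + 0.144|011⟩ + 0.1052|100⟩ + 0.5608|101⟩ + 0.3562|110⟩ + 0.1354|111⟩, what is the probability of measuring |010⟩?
0.2012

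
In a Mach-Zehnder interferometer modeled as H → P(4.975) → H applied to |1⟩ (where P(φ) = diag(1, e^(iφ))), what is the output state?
(0.3702 + 0.4829i)|0⟩ + (0.6298 - 0.4829i)|1⟩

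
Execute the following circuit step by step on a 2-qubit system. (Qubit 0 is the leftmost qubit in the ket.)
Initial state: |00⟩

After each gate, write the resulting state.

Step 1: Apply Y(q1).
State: i|01⟩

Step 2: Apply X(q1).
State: i|00⟩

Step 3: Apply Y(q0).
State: -|10⟩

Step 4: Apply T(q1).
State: -|10⟩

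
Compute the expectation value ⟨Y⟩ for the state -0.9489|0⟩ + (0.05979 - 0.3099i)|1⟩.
0.5881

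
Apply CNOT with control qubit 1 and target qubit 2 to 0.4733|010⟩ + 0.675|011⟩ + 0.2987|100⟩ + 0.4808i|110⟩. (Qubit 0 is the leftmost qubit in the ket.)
0.675|010⟩ + 0.4733|011⟩ + 0.2987|100⟩ + 0.4808i|111⟩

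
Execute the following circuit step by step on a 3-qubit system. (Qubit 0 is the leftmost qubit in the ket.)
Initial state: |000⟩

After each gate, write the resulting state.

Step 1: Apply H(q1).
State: 1/√2|000⟩ + 1/√2|010⟩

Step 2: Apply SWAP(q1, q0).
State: 1/√2|000⟩ + 1/√2|100⟩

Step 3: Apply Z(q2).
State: 1/√2|000⟩ + 1/√2|100⟩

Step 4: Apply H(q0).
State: |000⟩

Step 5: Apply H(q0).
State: 1/√2|000⟩ + 1/√2|100⟩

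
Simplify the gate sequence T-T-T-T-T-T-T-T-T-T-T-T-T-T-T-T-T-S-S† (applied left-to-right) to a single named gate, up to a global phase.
T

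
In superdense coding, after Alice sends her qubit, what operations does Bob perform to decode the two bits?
CNOT (Alice's qubit controls Bob's), then H on Alice's qubit, then measure both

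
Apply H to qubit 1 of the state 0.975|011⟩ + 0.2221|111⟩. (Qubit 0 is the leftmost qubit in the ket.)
0.6894|001⟩ - 0.6894|011⟩ + 0.157|101⟩ - 0.157|111⟩

H on qubit 1 mixes each pair of kets that differ only in qubit 1: amplitudes (a, b) of (|…0…⟩, |…1…⟩) become ((a + b)/√2, (a − b)/√2). Kets absent from the input have amplitude 0.
(|001⟩, |011⟩): (a, b) = (0, 0.975) → (0.6894, -0.6894)
(|101⟩, |111⟩): (a, b) = (0, 0.2221) → (0.157, -0.157)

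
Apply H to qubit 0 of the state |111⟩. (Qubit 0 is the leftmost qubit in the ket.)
1/√2|011⟩ - 1/√2|111⟩

H on qubit 0 mixes each pair of kets that differ only in qubit 0: amplitudes (a, b) of (|…0…⟩, |…1…⟩) become ((a + b)/√2, (a − b)/√2). Kets absent from the input have amplitude 0.
(|011⟩, |111⟩): (a, b) = (0, 1) → (1/√2, -1/√2)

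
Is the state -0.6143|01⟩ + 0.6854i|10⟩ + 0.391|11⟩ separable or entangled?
Entangled

Writing the state as a|00⟩ + b|01⟩ + c|10⟩ + d|11⟩, it is a product state iff ad − bc = 0.
Here (a, b, c, d) = (0, -0.6143, 0.6854i, 0.391): ad − bc = (0)(0.391) − (-0.6143)(0.6854i) = 0.421i ≠ 0, so the state is entangled.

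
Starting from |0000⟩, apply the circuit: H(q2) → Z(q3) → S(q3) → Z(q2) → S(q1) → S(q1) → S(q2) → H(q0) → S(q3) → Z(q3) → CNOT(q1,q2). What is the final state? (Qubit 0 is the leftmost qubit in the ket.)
1/2|0000⟩ - (1/2)i|0010⟩ + 1/2|1000⟩ - (1/2)i|1010⟩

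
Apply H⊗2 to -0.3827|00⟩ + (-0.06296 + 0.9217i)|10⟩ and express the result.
(-0.2228 + 0.4609i)|00⟩ + (-0.2228 + 0.4609i)|01⟩ + (-0.1599 - 0.4609i)|10⟩ + (-0.1599 - 0.4609i)|11⟩

H⊗2 gives amp(|y⟩) = (1/2) Σ_x (−1)^(x·y) amp(|x⟩), where x·y is the number of positions in which both x and y have a 1.
|00⟩: (-0.3827 + (-0.06296 + 0.9217i))/2 = (-0.2228 + 0.4609i)
|01⟩: (-0.3827 + (-0.06296 + 0.9217i))/2 = (-0.2228 + 0.4609i)
|10⟩: (-0.3827 - (-0.06296 + 0.9217i))/2 = (-0.1599 - 0.4609i)
|11⟩: (-0.3827 - (-0.06296 + 0.9217i))/2 = (-0.1599 - 0.4609i)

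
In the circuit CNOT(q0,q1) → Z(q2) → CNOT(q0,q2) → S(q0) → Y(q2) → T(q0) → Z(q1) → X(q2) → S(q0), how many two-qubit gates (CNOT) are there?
2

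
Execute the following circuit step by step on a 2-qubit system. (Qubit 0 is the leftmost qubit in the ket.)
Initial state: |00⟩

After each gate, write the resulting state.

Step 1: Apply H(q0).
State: 1/√2|00⟩ + 1/√2|10⟩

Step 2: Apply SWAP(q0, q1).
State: 1/√2|00⟩ + 1/√2|01⟩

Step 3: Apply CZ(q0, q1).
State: 1/√2|00⟩ + 1/√2|01⟩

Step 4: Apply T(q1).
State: 1/√2|00⟩ + (1/2 + (1/2)i)|01⟩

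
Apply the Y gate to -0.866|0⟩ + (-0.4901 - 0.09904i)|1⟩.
(-0.09904 + 0.4901i)|0⟩ - 0.866i|1⟩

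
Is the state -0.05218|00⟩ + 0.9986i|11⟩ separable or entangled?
Entangled

Writing the state as a|00⟩ + b|01⟩ + c|10⟩ + d|11⟩, it is a product state iff ad − bc = 0.
Here (a, b, c, d) = (-0.05218, 0, 0, 0.9986i): ad − bc = (-0.05218)(0.9986i) − (0)(0) = -0.05211i ≠ 0, so the state is entangled.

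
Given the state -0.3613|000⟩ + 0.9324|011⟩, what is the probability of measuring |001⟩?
0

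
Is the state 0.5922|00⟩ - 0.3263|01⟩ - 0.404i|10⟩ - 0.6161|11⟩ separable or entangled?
Entangled

Writing the state as a|00⟩ + b|01⟩ + c|10⟩ + d|11⟩, it is a product state iff ad − bc = 0.
Here (a, b, c, d) = (0.5922, -0.3263, -0.404i, -0.6161): ad − bc = (0.5922)(-0.6161) − (-0.3263)(-0.404i) = (-0.3649 - 0.1318i) ≠ 0, so the state is entangled.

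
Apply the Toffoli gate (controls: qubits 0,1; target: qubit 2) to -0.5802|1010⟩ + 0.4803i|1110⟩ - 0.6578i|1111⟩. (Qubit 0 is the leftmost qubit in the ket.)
-0.5802|1010⟩ + 0.4803i|1100⟩ - 0.6578i|1101⟩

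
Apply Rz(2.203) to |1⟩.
(0.4523 + 0.8919i)|1⟩

Rz(2.203) = [[e^(−iθ/2), 0], [0, e^(iθ/2)]] with e^(±iθ/2) = cos(θ/2) ± i·sin(θ/2); θ = 2.203, cos(θ/2) ≈ 0.452259, sin(θ/2) ≈ 0.891887.
With a = amp(|0⟩) = 0 and b = amp(|1⟩) = 1:
new amp(|0⟩) = (0.452259 - 0.891887i)·a = 0
new amp(|1⟩) = (0.452259 + 0.891887i)·b = (0.4523 + 0.8919i)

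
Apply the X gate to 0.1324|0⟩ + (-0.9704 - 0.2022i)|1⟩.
(-0.9704 - 0.2022i)|0⟩ + 0.1324|1⟩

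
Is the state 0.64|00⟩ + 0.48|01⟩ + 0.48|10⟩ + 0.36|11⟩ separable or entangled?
Separable

Writing the state as a|00⟩ + b|01⟩ + c|10⟩ + d|11⟩, it is a product state iff ad − bc = 0.
Here (a, b, c, d) = (0.64, 0.48, 0.48, 0.36): ad − bc = (0.64)(0.36) − (0.48)(0.48) = 0, so the state is separable.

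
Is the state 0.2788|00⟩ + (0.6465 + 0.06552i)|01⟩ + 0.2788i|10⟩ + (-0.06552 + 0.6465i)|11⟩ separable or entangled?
Separable

Writing the state as a|00⟩ + b|01⟩ + c|10⟩ + d|11⟩, it is a product state iff ad − bc = 0.
Here (a, b, c, d) = (0.2788, (0.6465 + 0.06552i), 0.2788i, (-0.06552 + 0.6465i)): ad − bc = (0.2788)(-0.06552 + 0.6465i) − (0.6465 + 0.06552i)(0.2788i) = 0, so the state is separable.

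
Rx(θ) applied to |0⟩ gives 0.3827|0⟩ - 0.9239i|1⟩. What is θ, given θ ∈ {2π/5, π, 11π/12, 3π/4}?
3π/4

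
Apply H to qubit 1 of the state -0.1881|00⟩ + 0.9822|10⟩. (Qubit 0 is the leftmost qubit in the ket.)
-0.133|00⟩ - 0.133|01⟩ + 0.6945|10⟩ + 0.6945|11⟩

H on qubit 1 mixes each pair of kets that differ only in qubit 1: amplitudes (a, b) of (|…0…⟩, |…1…⟩) become ((a + b)/√2, (a − b)/√2). Kets absent from the input have amplitude 0.
(|00⟩, |01⟩): (a, b) = (-0.1881, 0) → (-0.133, -0.133)
(|10⟩, |11⟩): (a, b) = (0.9822, 0) → (0.6945, 0.6945)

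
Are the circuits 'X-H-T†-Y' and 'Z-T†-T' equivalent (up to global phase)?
No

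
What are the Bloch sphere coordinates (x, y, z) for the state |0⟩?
(0, 0, 1)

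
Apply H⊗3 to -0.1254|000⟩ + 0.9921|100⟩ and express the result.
0.3064|000⟩ + 0.3064|001⟩ + 0.3064|010⟩ + 0.3064|011⟩ - 0.3951|100⟩ - 0.3951|101⟩ - 0.3951|110⟩ - 0.3951|111⟩

H⊗3 gives amp(|y⟩) = (1/2√2) Σ_x (−1)^(x·y) amp(|x⟩), where x·y is the number of positions in which both x and y have a 1.
|000⟩: (-0.1254 + 0.9921)/(2√2) = 0.3064
|001⟩: (-0.1254 + 0.9921)/(2√2) = 0.3064
|010⟩: (-0.1254 + 0.9921)/(2√2) = 0.3064
|011⟩: (-0.1254 + 0.9921)/(2√2) = 0.3064
|100⟩: (-0.1254 - 0.9921)/(2√2) = -0.3951
|101⟩: (-0.1254 - 0.9921)/(2√2) = -0.3951
|110⟩: (-0.1254 - 0.9921)/(2√2) = -0.3951
|111⟩: (-0.1254 - 0.9921)/(2√2) = -0.3951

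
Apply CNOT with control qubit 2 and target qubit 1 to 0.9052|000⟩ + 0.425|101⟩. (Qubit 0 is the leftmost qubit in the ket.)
0.9052|000⟩ + 0.425|111⟩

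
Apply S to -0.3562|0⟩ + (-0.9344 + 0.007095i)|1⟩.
-0.3562|0⟩ + (-0.007095 - 0.9344i)|1⟩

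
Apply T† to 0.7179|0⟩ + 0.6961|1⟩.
0.7179|0⟩ + (0.4922 - 0.4922i)|1⟩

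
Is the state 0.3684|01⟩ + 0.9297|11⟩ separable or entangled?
Separable

Writing the state as a|00⟩ + b|01⟩ + c|10⟩ + d|11⟩, it is a product state iff ad − bc = 0.
Here (a, b, c, d) = (0, 0.3684, 0, 0.9297): ad − bc = (0)(0.9297) − (0.3684)(0) = 0, so the state is separable.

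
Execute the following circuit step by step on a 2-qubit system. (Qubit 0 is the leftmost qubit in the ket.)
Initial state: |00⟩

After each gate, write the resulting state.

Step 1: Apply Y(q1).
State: i|01⟩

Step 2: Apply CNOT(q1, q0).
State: i|11⟩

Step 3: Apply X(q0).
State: i|01⟩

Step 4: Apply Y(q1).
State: |00⟩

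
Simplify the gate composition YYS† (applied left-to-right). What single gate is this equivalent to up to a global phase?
S†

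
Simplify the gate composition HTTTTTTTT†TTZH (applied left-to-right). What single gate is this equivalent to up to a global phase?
X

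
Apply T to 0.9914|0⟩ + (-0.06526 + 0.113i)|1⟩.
0.9914|0⟩ + (-0.126 + 0.03376i)|1⟩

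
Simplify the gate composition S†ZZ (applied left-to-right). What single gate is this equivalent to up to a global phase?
S†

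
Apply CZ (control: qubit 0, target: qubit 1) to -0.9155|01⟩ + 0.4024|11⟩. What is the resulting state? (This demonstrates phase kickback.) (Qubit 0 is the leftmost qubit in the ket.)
-0.9155|01⟩ - 0.4024|11⟩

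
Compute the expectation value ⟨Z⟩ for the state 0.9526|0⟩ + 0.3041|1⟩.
0.815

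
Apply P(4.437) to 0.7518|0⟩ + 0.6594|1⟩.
0.7518|0⟩ + (-0.1793 - 0.6346i)|1⟩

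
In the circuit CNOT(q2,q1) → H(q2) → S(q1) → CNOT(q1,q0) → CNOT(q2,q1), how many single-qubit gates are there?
2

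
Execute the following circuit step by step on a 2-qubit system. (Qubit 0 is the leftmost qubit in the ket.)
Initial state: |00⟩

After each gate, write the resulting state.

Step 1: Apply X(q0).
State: |10⟩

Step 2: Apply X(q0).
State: |00⟩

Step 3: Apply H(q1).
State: 1/√2|00⟩ + 1/√2|01⟩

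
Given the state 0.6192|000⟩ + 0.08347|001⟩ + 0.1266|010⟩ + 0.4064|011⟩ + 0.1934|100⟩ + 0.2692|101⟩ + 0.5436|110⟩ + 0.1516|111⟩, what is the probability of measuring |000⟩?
0.3834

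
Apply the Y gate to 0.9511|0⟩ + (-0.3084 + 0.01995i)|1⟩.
(0.01995 + 0.3084i)|0⟩ + 0.9511i|1⟩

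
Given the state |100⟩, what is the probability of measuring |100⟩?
1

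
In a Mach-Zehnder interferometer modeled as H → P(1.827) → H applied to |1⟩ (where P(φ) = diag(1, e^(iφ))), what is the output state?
(0.6267 - 0.4837i)|0⟩ + (0.3733 + 0.4837i)|1⟩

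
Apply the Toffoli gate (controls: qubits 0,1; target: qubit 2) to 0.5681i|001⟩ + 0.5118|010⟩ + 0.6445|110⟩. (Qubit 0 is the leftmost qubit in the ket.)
0.5681i|001⟩ + 0.5118|010⟩ + 0.6445|111⟩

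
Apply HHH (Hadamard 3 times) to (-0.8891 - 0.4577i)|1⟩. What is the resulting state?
(-0.6287 - 0.3236i)|0⟩ + (0.6287 + 0.3236i)|1⟩

H² = I, so H^3 = H: a single Hadamard. With (a, b) = (0, (-0.8891 - 0.4577i)), H gives ((a + b)/√2, (a − b)/√2) = ((-0.6287 - 0.3236i), (0.6287 + 0.3236i)).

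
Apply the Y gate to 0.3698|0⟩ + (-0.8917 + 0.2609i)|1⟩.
(0.2609 + 0.8917i)|0⟩ + 0.3698i|1⟩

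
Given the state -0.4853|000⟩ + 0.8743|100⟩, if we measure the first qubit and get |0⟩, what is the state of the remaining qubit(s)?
-|00⟩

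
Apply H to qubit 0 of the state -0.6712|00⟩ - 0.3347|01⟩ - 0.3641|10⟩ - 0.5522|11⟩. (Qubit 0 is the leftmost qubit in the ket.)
-0.7321|00⟩ - 0.6271|01⟩ - 0.2172|10⟩ + 0.1538|11⟩

H on qubit 0 mixes each pair of kets that differ only in qubit 0: amplitudes (a, b) of (|…0…⟩, |…1…⟩) become ((a + b)/√2, (a − b)/√2). Kets absent from the input have amplitude 0.
(|00⟩, |10⟩): (a, b) = (-0.6712, -0.3641) → (-0.7321, -0.2172)
(|01⟩, |11⟩): (a, b) = (-0.3347, -0.5522) → (-0.6271, 0.1538)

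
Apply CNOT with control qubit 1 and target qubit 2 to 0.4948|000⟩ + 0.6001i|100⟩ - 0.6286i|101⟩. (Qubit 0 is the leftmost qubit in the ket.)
0.4948|000⟩ + 0.6001i|100⟩ - 0.6286i|101⟩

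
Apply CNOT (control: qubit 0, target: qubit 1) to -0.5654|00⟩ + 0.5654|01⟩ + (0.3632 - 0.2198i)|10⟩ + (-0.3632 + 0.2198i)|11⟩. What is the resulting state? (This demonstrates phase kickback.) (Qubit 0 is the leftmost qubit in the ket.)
-0.5654|00⟩ + 0.5654|01⟩ + (-0.3632 + 0.2198i)|10⟩ + (0.3632 - 0.2198i)|11⟩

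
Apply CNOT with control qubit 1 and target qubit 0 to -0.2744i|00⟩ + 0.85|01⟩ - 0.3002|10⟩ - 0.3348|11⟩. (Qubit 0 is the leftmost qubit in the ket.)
-0.2744i|00⟩ - 0.3348|01⟩ - 0.3002|10⟩ + 0.85|11⟩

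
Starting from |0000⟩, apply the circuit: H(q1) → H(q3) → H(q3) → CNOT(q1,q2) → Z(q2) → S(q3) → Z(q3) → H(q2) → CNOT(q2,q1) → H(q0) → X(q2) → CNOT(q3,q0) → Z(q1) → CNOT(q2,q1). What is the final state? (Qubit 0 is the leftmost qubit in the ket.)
1/√8|0000⟩ + 1/√8|0010⟩ - 1/√8|0100⟩ + 1/√8|0110⟩ + 1/√8|1000⟩ + 1/√8|1010⟩ - 1/√8|1100⟩ + 1/√8|1110⟩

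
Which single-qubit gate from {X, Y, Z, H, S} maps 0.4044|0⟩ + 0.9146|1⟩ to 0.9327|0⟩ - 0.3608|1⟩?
H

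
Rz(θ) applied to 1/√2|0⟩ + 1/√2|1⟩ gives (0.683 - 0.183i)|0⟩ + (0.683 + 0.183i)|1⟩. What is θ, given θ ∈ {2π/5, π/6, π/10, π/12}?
π/6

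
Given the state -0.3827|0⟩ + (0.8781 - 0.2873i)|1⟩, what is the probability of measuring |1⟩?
0.8536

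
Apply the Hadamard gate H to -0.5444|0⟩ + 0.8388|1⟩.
0.2082|0⟩ - 0.9781|1⟩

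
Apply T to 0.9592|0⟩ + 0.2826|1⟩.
0.9592|0⟩ + (0.1998 + 0.1998i)|1⟩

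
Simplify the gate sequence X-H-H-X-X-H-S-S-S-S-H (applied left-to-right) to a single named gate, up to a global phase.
X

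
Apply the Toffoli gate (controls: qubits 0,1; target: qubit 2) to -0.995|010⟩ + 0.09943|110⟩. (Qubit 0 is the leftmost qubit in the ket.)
-0.995|010⟩ + 0.09943|111⟩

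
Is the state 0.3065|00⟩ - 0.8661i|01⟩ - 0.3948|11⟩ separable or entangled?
Entangled

Writing the state as a|00⟩ + b|01⟩ + c|10⟩ + d|11⟩, it is a product state iff ad − bc = 0.
Here (a, b, c, d) = (0.3065, -0.8661i, 0, -0.3948): ad − bc = (0.3065)(-0.3948) − (-0.8661i)(0) = -0.121 ≠ 0, so the state is entangled.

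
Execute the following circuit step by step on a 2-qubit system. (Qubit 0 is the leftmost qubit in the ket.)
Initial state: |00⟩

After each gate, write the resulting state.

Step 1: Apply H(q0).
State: 1/√2|00⟩ + 1/√2|10⟩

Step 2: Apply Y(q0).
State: -(1/√2)i|00⟩ + (1/√2)i|10⟩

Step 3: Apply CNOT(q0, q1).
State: -(1/√2)i|00⟩ + (1/√2)i|11⟩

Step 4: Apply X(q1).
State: -(1/√2)i|01⟩ + (1/√2)i|10⟩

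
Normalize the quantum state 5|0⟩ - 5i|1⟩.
1/√2|0⟩ - (1/√2)i|1⟩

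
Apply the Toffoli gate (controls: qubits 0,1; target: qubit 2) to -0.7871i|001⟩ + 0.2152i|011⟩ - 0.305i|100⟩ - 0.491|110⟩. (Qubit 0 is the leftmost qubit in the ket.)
-0.7871i|001⟩ + 0.2152i|011⟩ - 0.305i|100⟩ - 0.491|111⟩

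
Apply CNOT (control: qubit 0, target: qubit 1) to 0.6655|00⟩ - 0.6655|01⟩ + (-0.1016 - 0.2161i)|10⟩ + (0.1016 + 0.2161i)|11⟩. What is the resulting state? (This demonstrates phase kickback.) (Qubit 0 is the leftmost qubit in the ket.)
0.6655|00⟩ - 0.6655|01⟩ + (0.1016 + 0.2161i)|10⟩ + (-0.1016 - 0.2161i)|11⟩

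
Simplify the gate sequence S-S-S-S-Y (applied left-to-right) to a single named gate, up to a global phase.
Y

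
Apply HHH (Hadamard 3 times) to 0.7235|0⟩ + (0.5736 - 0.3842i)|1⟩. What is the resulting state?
(0.9172 - 0.2717i)|0⟩ + (0.106 + 0.2717i)|1⟩

H² = I, so H^3 = H: a single Hadamard. With (a, b) = (0.7235, (0.5736 - 0.3842i)), H gives ((a + b)/√2, (a − b)/√2) = ((0.9172 - 0.2717i), (0.106 + 0.2717i)).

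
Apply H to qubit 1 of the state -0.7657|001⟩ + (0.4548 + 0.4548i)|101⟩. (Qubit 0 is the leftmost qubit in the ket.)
-0.5414|001⟩ - 0.5414|011⟩ + (0.3216 + 0.3216i)|101⟩ + (0.3216 + 0.3216i)|111⟩

H on qubit 1 mixes each pair of kets that differ only in qubit 1: amplitudes (a, b) of (|…0…⟩, |…1…⟩) become ((a + b)/√2, (a − b)/√2). Kets absent from the input have amplitude 0.
(|001⟩, |011⟩): (a, b) = (-0.7657, 0) → (-0.5414, -0.5414)
(|101⟩, |111⟩): (a, b) = ((0.4548 + 0.4548i), 0) → ((0.3216 + 0.3216i), (0.3216 + 0.3216i))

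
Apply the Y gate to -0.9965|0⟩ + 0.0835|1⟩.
-0.0835i|0⟩ - 0.9965i|1⟩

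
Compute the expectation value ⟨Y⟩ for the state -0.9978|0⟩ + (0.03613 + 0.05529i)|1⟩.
-0.1103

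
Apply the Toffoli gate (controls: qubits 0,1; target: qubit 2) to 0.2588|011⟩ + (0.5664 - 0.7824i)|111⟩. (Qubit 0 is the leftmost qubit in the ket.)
0.2588|011⟩ + (0.5664 - 0.7824i)|110⟩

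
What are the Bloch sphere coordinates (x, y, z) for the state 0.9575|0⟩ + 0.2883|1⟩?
(0.5521, 0, 0.8337)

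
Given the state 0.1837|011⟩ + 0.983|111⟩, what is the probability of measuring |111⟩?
0.9663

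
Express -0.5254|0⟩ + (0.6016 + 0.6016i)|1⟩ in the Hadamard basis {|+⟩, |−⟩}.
(0.05388 + 0.4254i)|+⟩ + (-0.7969 - 0.4254i)|−⟩

With |ψ⟩ = α|0⟩ + β|1⟩, the Hadamard-basis coefficients are ⟨+|ψ⟩ = (α + β)/√2 and ⟨−|ψ⟩ = (α − β)/√2.
Here α = -0.5254, β = (0.6016 + 0.6016i): (α + β)/√2 = (0.05388 + 0.4254i), (α − β)/√2 = (-0.7969 - 0.4254i).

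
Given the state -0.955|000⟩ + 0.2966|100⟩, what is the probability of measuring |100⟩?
0.08797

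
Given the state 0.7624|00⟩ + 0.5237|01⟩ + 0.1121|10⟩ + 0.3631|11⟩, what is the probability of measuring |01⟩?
0.2743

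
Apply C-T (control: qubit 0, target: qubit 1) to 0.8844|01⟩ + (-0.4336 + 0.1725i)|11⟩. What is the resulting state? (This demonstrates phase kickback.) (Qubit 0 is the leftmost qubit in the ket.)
0.8844|01⟩ + (-0.4286 - 0.1846i)|11⟩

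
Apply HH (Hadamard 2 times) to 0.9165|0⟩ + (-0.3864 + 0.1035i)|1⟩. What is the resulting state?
0.9165|0⟩ + (-0.3864 + 0.1035i)|1⟩

H² = I, so an even number of Hadamards cancels: H^2 = I and the state is unchanged.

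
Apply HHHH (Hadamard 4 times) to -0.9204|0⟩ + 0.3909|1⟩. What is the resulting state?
-0.9204|0⟩ + 0.3909|1⟩

H² = I, so an even number of Hadamards cancels: H^4 = I and the state is unchanged.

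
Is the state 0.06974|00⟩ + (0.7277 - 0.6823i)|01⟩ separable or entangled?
Separable

Writing the state as a|00⟩ + b|01⟩ + c|10⟩ + d|11⟩, it is a product state iff ad − bc = 0.
Here (a, b, c, d) = (0.06974, (0.7277 - 0.6823i), 0, 0): ad − bc = (0.06974)(0) − (0.7277 - 0.6823i)(0) = 0, so the state is separable.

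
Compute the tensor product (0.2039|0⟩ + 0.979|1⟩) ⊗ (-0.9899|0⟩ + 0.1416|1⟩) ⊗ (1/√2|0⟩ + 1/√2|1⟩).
-0.1427|000⟩ - 0.1427|001⟩ + 0.02042|010⟩ + 0.02042|011⟩ - 0.6853|100⟩ - 0.6853|101⟩ + 0.09802|110⟩ + 0.09802|111⟩

amp(|b₁b₂…⟩) = product of the factor amplitudes for bits b₁, b₂, …; only kets whose every factor amplitude is nonzero survive.
|000⟩: (0.2039)(-0.9899)(1/√2) = -0.1427
|001⟩: (0.2039)(-0.9899)(1/√2) = -0.1427
|010⟩: (0.2039)(0.1416)(1/√2) = 0.02042
|011⟩: (0.2039)(0.1416)(1/√2) = 0.02042
|100⟩: (0.979)(-0.9899)(1/√2) = -0.6853
|101⟩: (0.979)(-0.9899)(1/√2) = -0.6853
|110⟩: (0.979)(0.1416)(1/√2) = 0.09802
|111⟩: (0.979)(0.1416)(1/√2) = 0.09802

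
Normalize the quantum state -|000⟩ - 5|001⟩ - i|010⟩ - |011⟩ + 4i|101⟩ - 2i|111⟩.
-0.1443|000⟩ - 0.7217|001⟩ - 0.1443i|010⟩ - 0.1443|011⟩ + (1/√3)i|101⟩ - 0.2887i|111⟩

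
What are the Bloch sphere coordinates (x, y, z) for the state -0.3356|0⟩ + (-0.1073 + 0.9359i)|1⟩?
(0.07202, -0.6282, -0.7748)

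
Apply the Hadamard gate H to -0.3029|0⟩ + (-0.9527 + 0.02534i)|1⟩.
(-0.8878 + 0.01792i)|0⟩ + (0.4595 - 0.01792i)|1⟩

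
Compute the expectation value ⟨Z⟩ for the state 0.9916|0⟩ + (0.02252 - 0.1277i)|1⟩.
0.9665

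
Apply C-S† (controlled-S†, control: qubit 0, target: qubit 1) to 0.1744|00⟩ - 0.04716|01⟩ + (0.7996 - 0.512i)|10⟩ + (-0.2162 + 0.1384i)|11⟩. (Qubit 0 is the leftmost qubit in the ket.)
0.1744|00⟩ - 0.04716|01⟩ + (0.7996 - 0.512i)|10⟩ + (0.1384 + 0.2162i)|11⟩

C-S† leaves the control-|0⟩ kets |00⟩, |01⟩ unchanged and applies S† to qubit 1 on the control-|1⟩ pair (|10⟩, |11⟩).
S† = [[1, 0], [0, -i]].
With a = amp(|10⟩) = (0.7996 - 0.512i) and b = amp(|11⟩) = (-0.2162 + 0.1384i):
new amp(|10⟩) = (1)·a = (0.7996 - 0.512i)
new amp(|11⟩) = (-i)·b = (0.1384 + 0.2162i)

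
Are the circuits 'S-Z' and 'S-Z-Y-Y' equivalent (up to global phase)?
Yes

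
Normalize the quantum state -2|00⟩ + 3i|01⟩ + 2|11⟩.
-0.4851|00⟩ + 0.7276i|01⟩ + 0.4851|11⟩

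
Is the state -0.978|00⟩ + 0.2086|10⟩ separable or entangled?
Separable

Writing the state as a|00⟩ + b|01⟩ + c|10⟩ + d|11⟩, it is a product state iff ad − bc = 0.
Here (a, b, c, d) = (-0.978, 0, 0.2086, 0): ad − bc = (-0.978)(0) − (0)(0.2086) = 0, so the state is separable.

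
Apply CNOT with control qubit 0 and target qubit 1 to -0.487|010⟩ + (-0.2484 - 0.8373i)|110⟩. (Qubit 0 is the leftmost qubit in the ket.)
-0.487|010⟩ + (-0.2484 - 0.8373i)|100⟩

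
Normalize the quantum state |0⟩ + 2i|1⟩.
1/√5|0⟩ + 0.8944i|1⟩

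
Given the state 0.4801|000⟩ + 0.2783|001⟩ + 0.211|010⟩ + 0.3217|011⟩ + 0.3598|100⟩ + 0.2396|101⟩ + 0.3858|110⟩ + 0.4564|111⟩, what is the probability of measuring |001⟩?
0.07745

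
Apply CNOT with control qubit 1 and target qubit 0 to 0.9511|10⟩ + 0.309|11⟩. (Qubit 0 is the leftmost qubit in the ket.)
0.309|01⟩ + 0.9511|10⟩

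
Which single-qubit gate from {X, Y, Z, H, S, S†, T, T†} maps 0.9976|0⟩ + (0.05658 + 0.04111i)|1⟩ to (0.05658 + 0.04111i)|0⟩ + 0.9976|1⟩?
X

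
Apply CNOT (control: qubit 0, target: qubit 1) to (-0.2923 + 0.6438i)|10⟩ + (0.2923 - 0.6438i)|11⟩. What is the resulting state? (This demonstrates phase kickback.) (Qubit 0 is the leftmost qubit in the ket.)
(0.2923 - 0.6438i)|10⟩ + (-0.2923 + 0.6438i)|11⟩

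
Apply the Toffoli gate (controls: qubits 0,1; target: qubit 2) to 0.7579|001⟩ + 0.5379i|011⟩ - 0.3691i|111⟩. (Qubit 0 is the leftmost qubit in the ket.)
0.7579|001⟩ + 0.5379i|011⟩ - 0.3691i|110⟩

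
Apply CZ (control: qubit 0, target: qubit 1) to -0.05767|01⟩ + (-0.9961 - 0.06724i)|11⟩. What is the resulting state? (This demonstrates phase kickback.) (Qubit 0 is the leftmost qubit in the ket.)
-0.05767|01⟩ + (0.9961 + 0.06724i)|11⟩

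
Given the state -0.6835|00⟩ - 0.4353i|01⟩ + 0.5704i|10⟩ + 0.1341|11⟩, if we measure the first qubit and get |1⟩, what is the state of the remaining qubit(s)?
0.9735i|0⟩ + 0.2289|1⟩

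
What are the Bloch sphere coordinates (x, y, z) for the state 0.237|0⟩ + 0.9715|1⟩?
(0.4605, 0, -0.8876)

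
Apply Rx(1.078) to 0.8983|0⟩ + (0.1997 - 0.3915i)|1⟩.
(0.57 - 0.1025i)|0⟩ + (0.1714 - 0.7971i)|1⟩

Rx(1.078) = [[cos(θ/2), −i·sin(θ/2)], [−i·sin(θ/2), cos(θ/2)]]; θ = 1.078, cos(θ/2) ≈ 0.858222, sin(θ/2) ≈ 0.513278.
With a = amp(|0⟩) = 0.8983 and b = amp(|1⟩) = (0.1997 - 0.3915i):
new amp(|0⟩) = (0.858222)·a + (-0.513278i)·b = (0.57 - 0.1025i)
new amp(|1⟩) = (-0.513278i)·a + (0.858222)·b = (0.1714 - 0.7971i)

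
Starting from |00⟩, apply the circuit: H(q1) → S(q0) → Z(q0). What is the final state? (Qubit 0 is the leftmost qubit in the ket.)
1/√2|00⟩ + 1/√2|01⟩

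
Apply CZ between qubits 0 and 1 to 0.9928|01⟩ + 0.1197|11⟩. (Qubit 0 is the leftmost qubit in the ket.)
0.9928|01⟩ - 0.1197|11⟩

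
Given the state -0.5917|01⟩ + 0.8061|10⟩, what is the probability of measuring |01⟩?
0.3501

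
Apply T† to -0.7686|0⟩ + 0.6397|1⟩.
-0.7686|0⟩ + (0.4523 - 0.4523i)|1⟩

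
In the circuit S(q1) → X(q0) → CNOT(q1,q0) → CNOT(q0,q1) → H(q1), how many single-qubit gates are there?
3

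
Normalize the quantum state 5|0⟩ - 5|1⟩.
1/√2|0⟩ - 1/√2|1⟩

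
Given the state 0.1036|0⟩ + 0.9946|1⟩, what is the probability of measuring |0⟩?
0.01073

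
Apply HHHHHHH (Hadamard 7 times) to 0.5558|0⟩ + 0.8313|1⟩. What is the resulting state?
0.9808|0⟩ - 0.1948|1⟩

H² = I, so H^7 = H: a single Hadamard. With (a, b) = (0.5558, 0.8313), H gives ((a + b)/√2, (a − b)/√2) = (0.9808, -0.1948).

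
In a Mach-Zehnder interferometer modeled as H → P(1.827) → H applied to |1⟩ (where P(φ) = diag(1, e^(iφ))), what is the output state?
(0.6267 - 0.4837i)|0⟩ + (0.3733 + 0.4837i)|1⟩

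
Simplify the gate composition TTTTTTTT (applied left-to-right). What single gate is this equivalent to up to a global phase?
I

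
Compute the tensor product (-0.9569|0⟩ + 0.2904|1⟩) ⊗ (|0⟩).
-0.9569|00⟩ + 0.2904|10⟩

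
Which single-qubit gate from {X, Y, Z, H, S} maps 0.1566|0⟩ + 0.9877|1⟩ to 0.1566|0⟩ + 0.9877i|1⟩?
S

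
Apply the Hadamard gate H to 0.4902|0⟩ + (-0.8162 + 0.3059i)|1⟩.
(-0.2305 + 0.2163i)|0⟩ + (0.9238 - 0.2163i)|1⟩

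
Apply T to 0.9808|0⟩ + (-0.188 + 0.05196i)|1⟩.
0.9808|0⟩ + (-0.1697 - 0.09619i)|1⟩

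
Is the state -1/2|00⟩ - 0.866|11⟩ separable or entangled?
Entangled

Writing the state as a|00⟩ + b|01⟩ + c|10⟩ + d|11⟩, it is a product state iff ad − bc = 0.
Here (a, b, c, d) = (-1/2, 0, 0, -0.866): ad − bc = (-1/2)(-0.866) − (0)(0) = 0.433 ≠ 0, so the state is entangled.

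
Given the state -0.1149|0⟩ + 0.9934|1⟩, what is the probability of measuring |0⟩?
0.0132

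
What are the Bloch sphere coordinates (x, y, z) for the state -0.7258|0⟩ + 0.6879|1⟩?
(-0.9986, 0, 0.05358)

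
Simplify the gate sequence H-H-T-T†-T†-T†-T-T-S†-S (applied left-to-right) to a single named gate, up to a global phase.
I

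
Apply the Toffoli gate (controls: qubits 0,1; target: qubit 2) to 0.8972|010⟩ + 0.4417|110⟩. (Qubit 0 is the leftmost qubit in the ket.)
0.8972|010⟩ + 0.4417|111⟩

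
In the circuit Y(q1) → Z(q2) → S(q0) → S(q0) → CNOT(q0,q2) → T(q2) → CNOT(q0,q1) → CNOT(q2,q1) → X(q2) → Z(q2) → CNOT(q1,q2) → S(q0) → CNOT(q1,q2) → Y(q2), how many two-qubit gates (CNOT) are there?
5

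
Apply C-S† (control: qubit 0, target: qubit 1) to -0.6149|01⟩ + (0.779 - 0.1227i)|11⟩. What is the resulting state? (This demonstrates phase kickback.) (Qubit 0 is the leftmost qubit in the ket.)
-0.6149|01⟩ + (-0.1227 - 0.779i)|11⟩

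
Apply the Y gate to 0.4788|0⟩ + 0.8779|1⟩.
-0.8779i|0⟩ + 0.4788i|1⟩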